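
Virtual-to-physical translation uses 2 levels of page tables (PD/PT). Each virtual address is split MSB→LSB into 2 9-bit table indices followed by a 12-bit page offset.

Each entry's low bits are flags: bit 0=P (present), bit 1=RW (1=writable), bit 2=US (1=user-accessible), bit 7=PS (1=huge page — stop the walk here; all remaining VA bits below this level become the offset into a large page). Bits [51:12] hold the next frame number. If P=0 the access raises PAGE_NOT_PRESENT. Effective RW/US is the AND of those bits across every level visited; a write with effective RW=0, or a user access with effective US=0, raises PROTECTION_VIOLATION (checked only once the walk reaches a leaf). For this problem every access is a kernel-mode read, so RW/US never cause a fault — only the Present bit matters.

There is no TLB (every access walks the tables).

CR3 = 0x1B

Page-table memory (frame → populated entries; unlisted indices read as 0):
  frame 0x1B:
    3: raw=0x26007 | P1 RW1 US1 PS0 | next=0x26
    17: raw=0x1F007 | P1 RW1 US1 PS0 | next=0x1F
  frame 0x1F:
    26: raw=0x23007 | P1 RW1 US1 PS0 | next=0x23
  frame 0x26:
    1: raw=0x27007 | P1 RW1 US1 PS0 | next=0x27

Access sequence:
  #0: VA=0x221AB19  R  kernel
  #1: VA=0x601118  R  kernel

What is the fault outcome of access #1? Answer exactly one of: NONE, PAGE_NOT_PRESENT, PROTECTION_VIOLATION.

Walk each access:
#0 VA=0x221AB19 (r,kernel):
  [0] read 0x1B idx=17: raw=0x1F007 flags P=1 W=1 U=1 S=0
  [1] read 0x1F idx=26: raw=0x23007 flags P=1 W=1 U=1 S=0
  → PA=0x23B19  (2 entries read)
#1 VA=0x601118 (r,kernel):
  [0] read 0x1B idx=3: raw=0x26007 flags P=1 W=1 U=1 S=0
  [1] read 0x26 idx=1: raw=0x27007 flags P=1 W=1 U=1 S=0
  → PA=0x27118  (2 entries read)

Access #1 fault: NONE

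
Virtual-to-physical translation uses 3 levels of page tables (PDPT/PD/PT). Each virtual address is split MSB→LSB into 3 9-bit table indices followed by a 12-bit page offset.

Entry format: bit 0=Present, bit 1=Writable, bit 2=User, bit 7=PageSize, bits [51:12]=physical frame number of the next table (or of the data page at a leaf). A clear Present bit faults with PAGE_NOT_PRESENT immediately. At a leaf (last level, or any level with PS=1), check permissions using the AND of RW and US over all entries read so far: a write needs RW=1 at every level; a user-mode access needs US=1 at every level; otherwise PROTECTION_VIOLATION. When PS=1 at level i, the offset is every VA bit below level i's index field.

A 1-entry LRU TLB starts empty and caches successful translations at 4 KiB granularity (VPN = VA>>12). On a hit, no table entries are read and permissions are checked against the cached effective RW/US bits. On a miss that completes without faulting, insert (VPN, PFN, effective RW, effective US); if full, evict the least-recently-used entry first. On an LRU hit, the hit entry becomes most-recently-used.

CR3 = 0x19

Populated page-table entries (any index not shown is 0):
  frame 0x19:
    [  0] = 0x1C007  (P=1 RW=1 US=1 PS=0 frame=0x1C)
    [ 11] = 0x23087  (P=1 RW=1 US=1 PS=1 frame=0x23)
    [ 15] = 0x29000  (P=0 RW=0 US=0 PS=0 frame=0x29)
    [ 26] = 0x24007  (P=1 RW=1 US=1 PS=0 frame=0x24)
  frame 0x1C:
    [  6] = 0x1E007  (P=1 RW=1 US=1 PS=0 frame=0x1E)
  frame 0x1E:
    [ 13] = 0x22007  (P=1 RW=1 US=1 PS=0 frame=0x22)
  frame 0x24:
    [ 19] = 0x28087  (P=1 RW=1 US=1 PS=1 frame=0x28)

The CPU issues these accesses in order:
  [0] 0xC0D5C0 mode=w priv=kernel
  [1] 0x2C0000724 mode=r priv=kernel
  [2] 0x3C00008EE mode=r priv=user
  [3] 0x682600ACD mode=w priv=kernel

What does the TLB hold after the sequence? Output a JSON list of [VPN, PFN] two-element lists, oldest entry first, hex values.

Trace:
#0 VA=0xC0D5C0 (w,kernel):
  [0] read 0x19 idx=0: raw=0x1C007 flags P=1 W=1 U=1 S=0
  [1] read 0x1C idx=6: raw=0x1E007 flags P=1 W=1 U=1 S=0
  [2] read 0x1E idx=13: raw=0x22007 flags P=1 W=1 U=1 S=0
  ✓ 0x225C0  — 3 lookups
#1 VA=0x2C0000724 (r,kernel):
  [0] read 0x19 idx=11: raw=0x23087 flags P=1 W=1 U=1 S=1
  ✓ 0x23724 (huge @L0)  — 1 lookups
#2 VA=0x3C00008EE (r,user):
  [0] read 0x19 idx=15: raw=0x29000 flags P=0 W=0 U=0 S=0
  ⇒ fault: PAGE_NOT_PRESENT  — 1 lookups
#3 VA=0x682600ACD (w,kernel):
  [0] read 0x19 idx=26: raw=0x24007 flags P=1 W=1 U=1 S=0
  [1] read 0x24 idx=19: raw=0x28087 flags P=1 W=1 U=1 S=1
  ✓ 0x28ACD (huge @L1)  — 2 lookups

TLB: [["0x682600", "0x28"]]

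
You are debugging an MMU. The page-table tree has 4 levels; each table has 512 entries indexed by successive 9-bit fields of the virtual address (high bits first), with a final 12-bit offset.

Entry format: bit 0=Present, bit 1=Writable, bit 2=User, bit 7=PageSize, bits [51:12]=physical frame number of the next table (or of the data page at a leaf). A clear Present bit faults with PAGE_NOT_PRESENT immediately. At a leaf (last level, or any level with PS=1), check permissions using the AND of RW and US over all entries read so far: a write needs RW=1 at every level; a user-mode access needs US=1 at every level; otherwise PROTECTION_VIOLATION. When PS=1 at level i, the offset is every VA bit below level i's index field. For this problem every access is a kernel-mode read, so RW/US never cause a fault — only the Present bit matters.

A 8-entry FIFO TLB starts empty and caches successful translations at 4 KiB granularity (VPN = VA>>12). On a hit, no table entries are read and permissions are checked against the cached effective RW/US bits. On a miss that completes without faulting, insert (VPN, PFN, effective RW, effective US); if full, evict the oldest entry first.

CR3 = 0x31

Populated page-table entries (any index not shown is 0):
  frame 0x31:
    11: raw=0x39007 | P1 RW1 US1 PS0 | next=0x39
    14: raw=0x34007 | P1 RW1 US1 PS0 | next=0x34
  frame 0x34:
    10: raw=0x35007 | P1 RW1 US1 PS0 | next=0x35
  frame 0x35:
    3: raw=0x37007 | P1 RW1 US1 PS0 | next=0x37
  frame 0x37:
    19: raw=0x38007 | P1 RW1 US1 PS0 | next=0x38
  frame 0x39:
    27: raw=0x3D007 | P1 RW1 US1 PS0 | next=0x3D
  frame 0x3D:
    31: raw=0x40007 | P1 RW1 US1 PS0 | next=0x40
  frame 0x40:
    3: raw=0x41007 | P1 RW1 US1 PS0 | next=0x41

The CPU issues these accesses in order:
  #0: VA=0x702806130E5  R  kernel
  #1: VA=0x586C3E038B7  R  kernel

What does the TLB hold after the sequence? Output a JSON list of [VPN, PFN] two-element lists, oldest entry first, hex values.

Per-access translation:
#0 VA=0x702806130E5 (r,kernel):
  L0 @0x31[14] → 0x34007  P=1,RW=1,US=1,PS=0
  L1 @0x34[10] → 0x35007  P=1,RW=1,US=1,PS=0
  L2 @0x35[3] → 0x37007  P=1,RW=1,US=1,PS=0
  L3 @0x37[19] → 0x38007  P=1,RW=1,US=1,PS=0
  ⇒ phys 0x380E5  [4 reads]
#1 VA=0x586C3E038B7 (r,kernel):
  L0 @0x31[11] → 0x39007  P=1,RW=1,US=1,PS=0
  L1 @0x39[27] → 0x3D007  P=1,RW=1,US=1,PS=0
  L2 @0x3D[31] → 0x40007  P=1,RW=1,US=1,PS=0
  L3 @0x40[3] → 0x41007  P=1,RW=1,US=1,PS=0
  ⇒ phys 0x418B7  [4 reads]

TLB: [["0x70280613", "0x38"], ["0x586C3E03", "0x41"]]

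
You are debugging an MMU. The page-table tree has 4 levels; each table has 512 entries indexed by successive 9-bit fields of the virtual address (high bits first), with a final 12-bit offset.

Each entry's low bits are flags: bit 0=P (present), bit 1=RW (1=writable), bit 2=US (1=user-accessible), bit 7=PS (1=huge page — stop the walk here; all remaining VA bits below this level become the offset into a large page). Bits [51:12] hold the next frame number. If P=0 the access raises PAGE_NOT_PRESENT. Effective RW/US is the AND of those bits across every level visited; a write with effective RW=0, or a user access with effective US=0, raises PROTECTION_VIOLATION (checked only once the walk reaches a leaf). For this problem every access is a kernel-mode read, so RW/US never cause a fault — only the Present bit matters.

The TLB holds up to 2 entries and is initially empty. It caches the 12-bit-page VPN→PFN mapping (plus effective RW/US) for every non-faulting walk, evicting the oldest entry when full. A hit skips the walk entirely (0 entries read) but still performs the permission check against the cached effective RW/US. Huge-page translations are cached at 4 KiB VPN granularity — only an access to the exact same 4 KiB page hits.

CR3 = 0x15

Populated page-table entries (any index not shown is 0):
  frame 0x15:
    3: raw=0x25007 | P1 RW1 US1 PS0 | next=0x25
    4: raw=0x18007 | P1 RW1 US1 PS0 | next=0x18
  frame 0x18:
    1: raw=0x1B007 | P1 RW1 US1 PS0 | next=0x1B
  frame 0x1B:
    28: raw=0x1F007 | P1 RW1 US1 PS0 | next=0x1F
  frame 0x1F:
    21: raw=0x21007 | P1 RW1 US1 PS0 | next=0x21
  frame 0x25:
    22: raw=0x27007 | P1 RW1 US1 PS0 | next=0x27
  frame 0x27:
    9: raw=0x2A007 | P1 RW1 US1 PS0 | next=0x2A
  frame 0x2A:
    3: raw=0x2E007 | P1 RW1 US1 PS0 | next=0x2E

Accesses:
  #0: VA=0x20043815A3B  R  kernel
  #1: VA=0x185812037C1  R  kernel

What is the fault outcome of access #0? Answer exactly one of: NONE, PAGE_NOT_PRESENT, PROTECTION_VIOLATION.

Per-access translation:
#0 VA=0x20043815A3B (r,kernel):
  L0 @0x15[4] → 0x18007  P=1,RW=1,US=1,PS=0
  L1 @0x18[1] → 0x1B007  P=1,RW=1,US=1,PS=0
  L2 @0x1B[28] → 0x1F007  P=1,RW=1,US=1,PS=0
  L3 @0x1F[21] → 0x21007  P=1,RW=1,US=1,PS=0
  ✓ 0x21A3B  — 4 lookups
#1 VA=0x185812037C1 (r,kernel):
  L0 @0x15[3] → 0x25007  P=1,RW=1,US=1,PS=0
  L1 @0x25[22] → 0x27007  P=1,RW=1,US=1,PS=0
  L2 @0x27[9] → 0x2A007  P=1,RW=1,US=1,PS=0
  L3 @0x2A[3] → 0x2E007  P=1,RW=1,US=1,PS=0
  ✓ 0x2E7C1  — 4 lookups

Access #0 fault: NONE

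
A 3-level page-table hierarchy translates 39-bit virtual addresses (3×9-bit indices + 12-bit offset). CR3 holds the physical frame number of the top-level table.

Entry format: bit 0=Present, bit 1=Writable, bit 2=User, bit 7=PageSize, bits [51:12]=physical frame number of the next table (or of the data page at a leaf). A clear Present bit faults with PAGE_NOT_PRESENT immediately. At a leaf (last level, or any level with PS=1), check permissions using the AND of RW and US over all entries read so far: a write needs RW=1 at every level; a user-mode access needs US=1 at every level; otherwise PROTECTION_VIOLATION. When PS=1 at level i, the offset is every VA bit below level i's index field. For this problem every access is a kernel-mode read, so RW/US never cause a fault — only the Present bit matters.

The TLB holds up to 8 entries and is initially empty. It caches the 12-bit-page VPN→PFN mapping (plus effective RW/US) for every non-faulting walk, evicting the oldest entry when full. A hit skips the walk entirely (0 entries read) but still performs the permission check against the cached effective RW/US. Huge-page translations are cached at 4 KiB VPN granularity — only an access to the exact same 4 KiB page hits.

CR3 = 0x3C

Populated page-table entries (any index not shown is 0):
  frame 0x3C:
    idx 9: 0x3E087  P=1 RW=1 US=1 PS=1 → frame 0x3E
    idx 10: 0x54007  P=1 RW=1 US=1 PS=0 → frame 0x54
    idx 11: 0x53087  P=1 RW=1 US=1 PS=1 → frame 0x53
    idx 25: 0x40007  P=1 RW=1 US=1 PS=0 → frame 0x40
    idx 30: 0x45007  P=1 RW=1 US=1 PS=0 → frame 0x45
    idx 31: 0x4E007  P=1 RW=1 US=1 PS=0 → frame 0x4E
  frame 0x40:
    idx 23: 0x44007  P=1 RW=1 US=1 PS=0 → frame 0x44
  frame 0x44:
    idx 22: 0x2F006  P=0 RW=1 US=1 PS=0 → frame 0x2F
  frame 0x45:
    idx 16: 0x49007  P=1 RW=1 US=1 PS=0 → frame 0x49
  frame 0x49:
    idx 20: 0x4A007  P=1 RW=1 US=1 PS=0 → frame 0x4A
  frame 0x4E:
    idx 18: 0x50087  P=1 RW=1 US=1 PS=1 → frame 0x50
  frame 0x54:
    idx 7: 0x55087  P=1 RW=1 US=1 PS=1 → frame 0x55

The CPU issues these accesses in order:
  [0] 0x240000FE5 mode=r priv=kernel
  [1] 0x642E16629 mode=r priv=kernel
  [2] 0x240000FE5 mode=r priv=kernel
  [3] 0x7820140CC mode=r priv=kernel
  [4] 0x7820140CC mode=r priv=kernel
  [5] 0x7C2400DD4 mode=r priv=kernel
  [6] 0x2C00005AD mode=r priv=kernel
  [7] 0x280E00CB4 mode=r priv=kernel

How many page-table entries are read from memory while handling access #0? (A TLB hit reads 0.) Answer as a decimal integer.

Walk each access:
#0 VA=0x240000FE5 (r,kernel):
  L0 @0x3C[9] → 0x3E087  P=1,RW=1,US=1,PS=1
  ✓ 0x3EFE5 (huge @L0)  — 1 lookups
#1 VA=0x642E16629 (r,kernel):
  L0 @0x3C[25] → 0x40007  P=1,RW=1,US=1,PS=0
  L1 @0x40[23] → 0x44007  P=1,RW=1,US=1,PS=0
  L2 @0x44[22] → 0x2F006  P=0,RW=1,US=1,PS=0
  → PAGE_NOT_PRESENT  (3 entries read)
#2 VA=0x240000FE5 (r,kernel):
  TLB hit vpn=0x240000 → PA=0x3EFE5
#3 VA=0x7820140CC (r,kernel):
  L0 @0x3C[30] → 0x45007  P=1,RW=1,US=1,PS=0
  L1 @0x45[16] → 0x49007  P=1,RW=1,US=1,PS=0
  L2 @0x49[20] → 0x4A007  P=1,RW=1,US=1,PS=0
  ✓ 0x4A0CC  — 3 lookups
#4 VA=0x7820140CC (r,kernel):
  TLB hit vpn=0x782014 → PA=0x4A0CC
#5 VA=0x7C2400DD4 (r,kernel):
  L0 @0x3C[31] → 0x4E007  P=1,RW=1,US=1,PS=0
  L1 @0x4E[18] → 0x50087  P=1,RW=1,US=1,PS=1
  ✓ 0x50DD4 (huge @L1)  — 2 lookups
#6 VA=0x2C00005AD (r,kernel):
  L0 @0x3C[11] → 0x53087  P=1,RW=1,US=1,PS=1
  ✓ 0x535AD (huge @L0)  — 1 lookups
#7 VA=0x280E00CB4 (r,kernel):
  L0 @0x3C[10] → 0x54007  P=1,RW=1,US=1,PS=0
  L1 @0x54[7] → 0x55087  P=1,RW=1,US=1,PS=1
  ✓ 0x55CB4 (huge @L1)  — 2 lookups

Entries read for #0: 1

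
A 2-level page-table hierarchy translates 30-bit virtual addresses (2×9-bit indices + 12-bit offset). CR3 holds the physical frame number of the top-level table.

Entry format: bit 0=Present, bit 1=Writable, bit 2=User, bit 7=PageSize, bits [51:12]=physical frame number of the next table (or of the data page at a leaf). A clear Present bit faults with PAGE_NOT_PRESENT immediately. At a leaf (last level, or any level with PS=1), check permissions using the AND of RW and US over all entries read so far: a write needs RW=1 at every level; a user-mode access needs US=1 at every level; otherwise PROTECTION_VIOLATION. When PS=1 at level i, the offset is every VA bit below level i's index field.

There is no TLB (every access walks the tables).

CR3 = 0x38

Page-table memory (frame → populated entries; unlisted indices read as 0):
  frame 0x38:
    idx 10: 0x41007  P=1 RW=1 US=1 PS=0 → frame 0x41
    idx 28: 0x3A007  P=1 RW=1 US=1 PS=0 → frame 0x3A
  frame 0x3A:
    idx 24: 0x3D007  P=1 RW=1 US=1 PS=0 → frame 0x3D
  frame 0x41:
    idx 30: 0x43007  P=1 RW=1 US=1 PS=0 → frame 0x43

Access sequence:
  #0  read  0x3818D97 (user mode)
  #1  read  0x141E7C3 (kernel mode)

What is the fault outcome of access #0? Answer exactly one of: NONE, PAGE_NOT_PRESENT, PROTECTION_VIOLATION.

Trace:
#0 VA=0x3818D97 (r,user):
  L0: frame=0x38 idx=28 entry=0x3A007 [P=1 RW=1 US=1 PS=0]
  L1: frame=0x3A idx=24 entry=0x3D007 [P=1 RW=1 US=1 PS=0]
  ✓ 0x3DD97  — 2 lookups
#1 VA=0x141E7C3 (r,kernel):
  L0: frame=0x38 idx=10 entry=0x41007 [P=1 RW=1 US=1 PS=0]
  L1: frame=0x41 idx=30 entry=0x43007 [P=1 RW=1 US=1 PS=0]
  ✓ 0x437C3  — 2 lookups

Access #0 fault: NONE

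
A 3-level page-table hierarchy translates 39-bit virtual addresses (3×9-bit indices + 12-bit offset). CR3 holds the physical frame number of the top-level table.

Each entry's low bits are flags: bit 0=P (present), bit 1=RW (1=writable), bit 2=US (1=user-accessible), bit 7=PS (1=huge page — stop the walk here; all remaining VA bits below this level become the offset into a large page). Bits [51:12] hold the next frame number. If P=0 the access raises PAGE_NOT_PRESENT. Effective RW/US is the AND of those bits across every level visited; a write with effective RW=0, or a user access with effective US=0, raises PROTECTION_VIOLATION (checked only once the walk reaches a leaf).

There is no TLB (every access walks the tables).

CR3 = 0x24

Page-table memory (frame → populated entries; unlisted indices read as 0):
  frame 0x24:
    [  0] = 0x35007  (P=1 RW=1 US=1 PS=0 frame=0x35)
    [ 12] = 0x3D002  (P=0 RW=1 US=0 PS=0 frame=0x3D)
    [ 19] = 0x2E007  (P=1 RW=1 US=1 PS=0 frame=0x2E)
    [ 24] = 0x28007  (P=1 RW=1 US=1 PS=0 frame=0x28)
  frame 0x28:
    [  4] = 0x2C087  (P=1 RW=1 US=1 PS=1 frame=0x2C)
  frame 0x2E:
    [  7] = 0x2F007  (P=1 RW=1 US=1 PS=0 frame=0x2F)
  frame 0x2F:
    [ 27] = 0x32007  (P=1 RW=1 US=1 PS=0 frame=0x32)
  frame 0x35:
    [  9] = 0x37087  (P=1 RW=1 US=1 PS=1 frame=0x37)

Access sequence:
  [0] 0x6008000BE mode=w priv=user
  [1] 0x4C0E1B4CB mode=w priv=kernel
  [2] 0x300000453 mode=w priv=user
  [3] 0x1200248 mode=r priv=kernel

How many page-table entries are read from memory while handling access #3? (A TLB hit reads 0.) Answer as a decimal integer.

Walk each access:
#0 VA=0x6008000BE (w,user):
  L0 @0x24[24] → 0x28007  P=1,RW=1,US=1,PS=0
  L1 @0x28[4] → 0x2C087  P=1,RW=1,US=1,PS=1
  ⇒ phys 0x2C0BE (huge @L1)  [2 reads]
#1 VA=0x4C0E1B4CB (w,kernel):
  L0 @0x24[19] → 0x2E007  P=1,RW=1,US=1,PS=0
  L1 @0x2E[7] → 0x2F007  P=1,RW=1,US=1,PS=0
  L2 @0x2F[27] → 0x32007  P=1,RW=1,US=1,PS=0
  ⇒ phys 0x324CB  [3 reads]
#2 VA=0x300000453 (w,user):
  L0 @0x24[12] → 0x3D002  P=0,RW=1,US=0,PS=0
  → PAGE_NOT_PRESENT  (1 entries read)
#3 VA=0x1200248 (r,kernel):
  L0 @0x24[0] → 0x35007  P=1,RW=1,US=1,PS=0
  L1 @0x35[9] → 0x37087  P=1,RW=1,US=1,PS=1
  ⇒ phys 0x37248 (huge @L1)  [2 reads]

Entries read for #3: 2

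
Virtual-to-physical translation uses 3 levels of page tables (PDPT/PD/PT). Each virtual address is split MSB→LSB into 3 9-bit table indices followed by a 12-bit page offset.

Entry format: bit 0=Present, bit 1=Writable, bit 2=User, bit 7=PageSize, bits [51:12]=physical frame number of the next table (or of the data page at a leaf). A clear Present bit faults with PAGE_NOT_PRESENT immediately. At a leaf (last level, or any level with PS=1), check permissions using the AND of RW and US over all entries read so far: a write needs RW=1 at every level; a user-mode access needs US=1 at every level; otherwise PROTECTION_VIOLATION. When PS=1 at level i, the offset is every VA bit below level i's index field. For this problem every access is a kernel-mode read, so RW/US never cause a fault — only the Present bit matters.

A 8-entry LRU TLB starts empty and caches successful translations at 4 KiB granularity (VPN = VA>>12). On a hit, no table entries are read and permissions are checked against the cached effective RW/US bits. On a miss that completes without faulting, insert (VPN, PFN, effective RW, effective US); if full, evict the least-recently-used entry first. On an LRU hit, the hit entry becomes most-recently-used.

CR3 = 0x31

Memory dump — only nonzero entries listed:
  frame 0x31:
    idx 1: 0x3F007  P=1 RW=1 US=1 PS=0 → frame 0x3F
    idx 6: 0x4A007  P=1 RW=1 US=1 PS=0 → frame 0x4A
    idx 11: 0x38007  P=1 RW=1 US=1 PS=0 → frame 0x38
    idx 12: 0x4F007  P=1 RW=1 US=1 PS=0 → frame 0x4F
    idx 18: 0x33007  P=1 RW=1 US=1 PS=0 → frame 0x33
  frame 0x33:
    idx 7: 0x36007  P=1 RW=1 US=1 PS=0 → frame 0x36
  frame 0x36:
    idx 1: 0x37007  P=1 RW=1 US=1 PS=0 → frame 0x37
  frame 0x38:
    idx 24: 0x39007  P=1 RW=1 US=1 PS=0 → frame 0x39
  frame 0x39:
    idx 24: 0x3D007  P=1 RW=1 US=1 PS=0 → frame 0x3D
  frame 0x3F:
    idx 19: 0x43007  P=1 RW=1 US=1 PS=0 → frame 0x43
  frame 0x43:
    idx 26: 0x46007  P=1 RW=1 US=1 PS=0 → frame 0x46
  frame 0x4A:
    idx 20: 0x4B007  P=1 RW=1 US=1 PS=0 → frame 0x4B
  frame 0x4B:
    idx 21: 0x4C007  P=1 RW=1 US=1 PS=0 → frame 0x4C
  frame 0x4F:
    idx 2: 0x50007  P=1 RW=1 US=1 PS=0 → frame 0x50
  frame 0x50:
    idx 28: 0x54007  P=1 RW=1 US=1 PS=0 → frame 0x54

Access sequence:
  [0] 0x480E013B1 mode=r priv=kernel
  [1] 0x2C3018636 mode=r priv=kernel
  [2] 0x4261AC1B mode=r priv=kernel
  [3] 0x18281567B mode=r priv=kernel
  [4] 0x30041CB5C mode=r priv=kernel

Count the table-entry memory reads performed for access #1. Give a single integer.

Trace:
#0 VA=0x480E013B1 (r,kernel):
  L0: frame=0x31 idx=18 entry=0x33007 [P=1 RW=1 US=1 PS=0]
  L1: frame=0x33 idx=7 entry=0x36007 [P=1 RW=1 US=1 PS=0]
  L2: frame=0x36 idx=1 entry=0x37007 [P=1 RW=1 US=1 PS=0]
  ⇒ phys 0x373B1  [3 reads]
#1 VA=0x2C3018636 (r,kernel):
  L0: frame=0x31 idx=11 entry=0x38007 [P=1 RW=1 US=1 PS=0]
  L1: frame=0x38 idx=24 entry=0x39007 [P=1 RW=1 US=1 PS=0]
  L2: frame=0x39 idx=24 entry=0x3D007 [P=1 RW=1 US=1 PS=0]
  ⇒ phys 0x3D636  [3 reads]
#2 VA=0x4261AC1B (r,kernel):
  L0: frame=0x31 idx=1 entry=0x3F007 [P=1 RW=1 US=1 PS=0]
  L1: frame=0x3F idx=19 entry=0x43007 [P=1 RW=1 US=1 PS=0]
  L2: frame=0x43 idx=26 entry=0x46007 [P=1 RW=1 US=1 PS=0]
  ⇒ phys 0x46C1B  [3 reads]
#3 VA=0x18281567B (r,kernel):
  L0: frame=0x31 idx=6 entry=0x4A007 [P=1 RW=1 US=1 PS=0]
  L1: frame=0x4A idx=20 entry=0x4B007 [P=1 RW=1 US=1 PS=0]
  L2: frame=0x4B idx=21 entry=0x4C007 [P=1 RW=1 US=1 PS=0]
  ⇒ phys 0x4C67B  [3 reads]
#4 VA=0x30041CB5C (r,kernel):
  L0: frame=0x31 idx=12 entry=0x4F007 [P=1 RW=1 US=1 PS=0]
  L1: frame=0x4F idx=2 entry=0x50007 [P=1 RW=1 US=1 PS=0]
  L2: frame=0x50 idx=28 entry=0x54007 [P=1 RW=1 US=1 PS=0]
  ⇒ phys 0x54B5C  [3 reads]

Entries read for #1: 3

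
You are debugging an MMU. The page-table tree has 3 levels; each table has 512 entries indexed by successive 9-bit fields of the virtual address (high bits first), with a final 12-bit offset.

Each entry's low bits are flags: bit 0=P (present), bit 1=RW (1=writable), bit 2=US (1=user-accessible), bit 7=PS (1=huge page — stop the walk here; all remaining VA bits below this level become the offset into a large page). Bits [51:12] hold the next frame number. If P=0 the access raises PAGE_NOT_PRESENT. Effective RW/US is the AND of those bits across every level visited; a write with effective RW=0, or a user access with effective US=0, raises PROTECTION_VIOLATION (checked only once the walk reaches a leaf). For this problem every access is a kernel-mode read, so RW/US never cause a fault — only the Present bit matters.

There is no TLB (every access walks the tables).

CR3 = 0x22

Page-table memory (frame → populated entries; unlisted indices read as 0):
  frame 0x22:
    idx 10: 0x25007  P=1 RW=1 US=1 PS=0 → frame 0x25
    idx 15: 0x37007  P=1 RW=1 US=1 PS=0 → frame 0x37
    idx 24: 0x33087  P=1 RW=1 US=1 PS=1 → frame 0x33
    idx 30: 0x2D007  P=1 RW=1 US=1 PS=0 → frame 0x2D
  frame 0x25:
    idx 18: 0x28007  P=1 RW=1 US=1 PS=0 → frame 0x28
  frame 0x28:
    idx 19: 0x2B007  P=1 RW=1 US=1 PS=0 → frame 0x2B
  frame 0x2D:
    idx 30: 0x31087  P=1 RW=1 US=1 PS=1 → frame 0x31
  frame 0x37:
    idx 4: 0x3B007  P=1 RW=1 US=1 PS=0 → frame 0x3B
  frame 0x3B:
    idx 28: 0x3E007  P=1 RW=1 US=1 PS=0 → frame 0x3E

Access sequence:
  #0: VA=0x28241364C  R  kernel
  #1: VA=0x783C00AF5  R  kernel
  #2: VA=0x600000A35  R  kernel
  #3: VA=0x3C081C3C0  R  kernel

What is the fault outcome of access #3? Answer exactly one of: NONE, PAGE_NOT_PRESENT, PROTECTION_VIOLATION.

Per-access translation:
#0 VA=0x28241364C (r,kernel):
  L0 @0x22[10] → 0x25007  P=1,RW=1,US=1,PS=0
  L1 @0x25[18] → 0x28007  P=1,RW=1,US=1,PS=0
  L2 @0x28[19] → 0x2B007  P=1,RW=1,US=1,PS=0
  ✓ 0x2B64C  — 3 lookups
#1 VA=0x783C00AF5 (r,kernel):
  L0 @0x22[30] → 0x2D007  P=1,RW=1,US=1,PS=0
  L1 @0x2D[30] → 0x31087  P=1,RW=1,US=1,PS=1
  ✓ 0x31AF5 (huge @L1)  — 2 lookups
#2 VA=0x600000A35 (r,kernel):
  L0 @0x22[24] → 0x33087  P=1,RW=1,US=1,PS=1
  ✓ 0x33A35 (huge @L0)  — 1 lookups
#3 VA=0x3C081C3C0 (r,kernel):
  L0 @0x22[15] → 0x37007  P=1,RW=1,US=1,PS=0
  L1 @0x37[4] → 0x3B007  P=1,RW=1,US=1,PS=0
  L2 @0x3B[28] → 0x3E007  P=1,RW=1,US=1,PS=0
  ✓ 0x3E3C0  — 3 lookups

Access #3 fault: NONE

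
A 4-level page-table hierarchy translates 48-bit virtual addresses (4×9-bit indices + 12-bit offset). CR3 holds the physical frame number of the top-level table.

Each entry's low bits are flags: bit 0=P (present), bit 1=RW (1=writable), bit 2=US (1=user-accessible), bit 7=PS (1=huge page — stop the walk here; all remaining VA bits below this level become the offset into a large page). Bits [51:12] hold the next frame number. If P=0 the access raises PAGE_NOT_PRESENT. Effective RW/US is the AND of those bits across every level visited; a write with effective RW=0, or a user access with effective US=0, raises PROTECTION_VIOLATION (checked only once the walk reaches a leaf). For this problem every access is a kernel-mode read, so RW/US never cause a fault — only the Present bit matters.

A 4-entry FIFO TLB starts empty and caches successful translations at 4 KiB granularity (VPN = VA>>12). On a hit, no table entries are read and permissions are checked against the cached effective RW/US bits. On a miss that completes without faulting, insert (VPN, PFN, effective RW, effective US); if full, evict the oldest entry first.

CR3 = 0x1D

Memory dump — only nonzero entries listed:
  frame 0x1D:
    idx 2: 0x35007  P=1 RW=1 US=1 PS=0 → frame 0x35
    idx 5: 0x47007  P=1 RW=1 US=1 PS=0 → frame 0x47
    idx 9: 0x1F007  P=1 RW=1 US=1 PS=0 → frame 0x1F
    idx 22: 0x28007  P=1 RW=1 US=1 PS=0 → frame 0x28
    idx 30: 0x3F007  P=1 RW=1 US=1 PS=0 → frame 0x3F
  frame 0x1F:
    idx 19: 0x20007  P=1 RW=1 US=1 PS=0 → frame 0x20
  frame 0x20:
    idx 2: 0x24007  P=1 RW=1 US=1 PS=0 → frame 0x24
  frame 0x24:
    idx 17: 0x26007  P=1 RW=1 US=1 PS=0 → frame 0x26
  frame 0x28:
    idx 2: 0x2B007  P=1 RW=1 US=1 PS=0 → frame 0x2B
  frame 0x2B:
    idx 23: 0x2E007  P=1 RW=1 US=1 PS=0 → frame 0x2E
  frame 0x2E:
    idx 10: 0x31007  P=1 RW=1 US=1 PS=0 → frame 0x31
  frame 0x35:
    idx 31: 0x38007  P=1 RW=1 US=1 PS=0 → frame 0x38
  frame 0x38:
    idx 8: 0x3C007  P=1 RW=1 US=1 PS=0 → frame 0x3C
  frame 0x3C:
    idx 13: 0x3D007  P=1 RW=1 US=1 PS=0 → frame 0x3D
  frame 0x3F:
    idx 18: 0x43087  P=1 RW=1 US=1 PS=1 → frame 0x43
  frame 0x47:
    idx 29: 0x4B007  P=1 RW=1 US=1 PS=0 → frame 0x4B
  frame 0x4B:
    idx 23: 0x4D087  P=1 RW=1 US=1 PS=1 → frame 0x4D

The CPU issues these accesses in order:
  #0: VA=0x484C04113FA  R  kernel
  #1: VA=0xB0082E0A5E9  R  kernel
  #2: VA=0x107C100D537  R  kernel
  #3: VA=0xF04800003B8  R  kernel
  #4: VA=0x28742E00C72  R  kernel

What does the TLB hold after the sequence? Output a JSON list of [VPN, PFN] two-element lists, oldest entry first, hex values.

Per-access translation:
#0 VA=0x484C04113FA (r,kernel):
  L0: frame=0x1D idx=9 entry=0x1F007 [P=1 RW=1 US=1 PS=0]
  L1: frame=0x1F idx=19 entry=0x20007 [P=1 RW=1 US=1 PS=0]
  L2: frame=0x20 idx=2 entry=0x24007 [P=1 RW=1 US=1 PS=0]
  L3: frame=0x24 idx=17 entry=0x26007 [P=1 RW=1 US=1 PS=0]
  ✓ 0x263FA  — 4 lookups
#1 VA=0xB0082E0A5E9 (r,kernel):
  L0: frame=0x1D idx=22 entry=0x28007 [P=1 RW=1 US=1 PS=0]
  L1: frame=0x28 idx=2 entry=0x2B007 [P=1 RW=1 US=1 PS=0]
  L2: frame=0x2B idx=23 entry=0x2E007 [P=1 RW=1 US=1 PS=0]
  L3: frame=0x2E idx=10 entry=0x31007 [P=1 RW=1 US=1 PS=0]
  ✓ 0x315E9  — 4 lookups
#2 VA=0x107C100D537 (r,kernel):
  L0: frame=0x1D idx=2 entry=0x35007 [P=1 RW=1 US=1 PS=0]
  L1: frame=0x35 idx=31 entry=0x38007 [P=1 RW=1 US=1 PS=0]
  L2: frame=0x38 idx=8 entry=0x3C007 [P=1 RW=1 US=1 PS=0]
  L3: frame=0x3C idx=13 entry=0x3D007 [P=1 RW=1 US=1 PS=0]
  ✓ 0x3D537  — 4 lookups
#3 VA=0xF04800003B8 (r,kernel):
  L0: frame=0x1D idx=30 entry=0x3F007 [P=1 RW=1 US=1 PS=0]
  L1: frame=0x3F idx=18 entry=0x43087 [P=1 RW=1 US=1 PS=1]
  ✓ 0x433B8 (huge @L1)  — 2 lookups
#4 VA=0x28742E00C72 (r,kernel):
  L0: frame=0x1D idx=5 entry=0x47007 [P=1 RW=1 US=1 PS=0]
  L1: frame=0x47 idx=29 entry=0x4B007 [P=1 RW=1 US=1 PS=0]
  L2: frame=0x4B idx=23 entry=0x4D087 [P=1 RW=1 US=1 PS=1]
  ✓ 0x4DC72 (huge @L2)  — 3 lookups

TLB: [["0xB0082E0A", "0x31"], ["0x107C100D", "0x3D"], ["0xF0480000", "0x43"], ["0x28742E00", "0x4D"]]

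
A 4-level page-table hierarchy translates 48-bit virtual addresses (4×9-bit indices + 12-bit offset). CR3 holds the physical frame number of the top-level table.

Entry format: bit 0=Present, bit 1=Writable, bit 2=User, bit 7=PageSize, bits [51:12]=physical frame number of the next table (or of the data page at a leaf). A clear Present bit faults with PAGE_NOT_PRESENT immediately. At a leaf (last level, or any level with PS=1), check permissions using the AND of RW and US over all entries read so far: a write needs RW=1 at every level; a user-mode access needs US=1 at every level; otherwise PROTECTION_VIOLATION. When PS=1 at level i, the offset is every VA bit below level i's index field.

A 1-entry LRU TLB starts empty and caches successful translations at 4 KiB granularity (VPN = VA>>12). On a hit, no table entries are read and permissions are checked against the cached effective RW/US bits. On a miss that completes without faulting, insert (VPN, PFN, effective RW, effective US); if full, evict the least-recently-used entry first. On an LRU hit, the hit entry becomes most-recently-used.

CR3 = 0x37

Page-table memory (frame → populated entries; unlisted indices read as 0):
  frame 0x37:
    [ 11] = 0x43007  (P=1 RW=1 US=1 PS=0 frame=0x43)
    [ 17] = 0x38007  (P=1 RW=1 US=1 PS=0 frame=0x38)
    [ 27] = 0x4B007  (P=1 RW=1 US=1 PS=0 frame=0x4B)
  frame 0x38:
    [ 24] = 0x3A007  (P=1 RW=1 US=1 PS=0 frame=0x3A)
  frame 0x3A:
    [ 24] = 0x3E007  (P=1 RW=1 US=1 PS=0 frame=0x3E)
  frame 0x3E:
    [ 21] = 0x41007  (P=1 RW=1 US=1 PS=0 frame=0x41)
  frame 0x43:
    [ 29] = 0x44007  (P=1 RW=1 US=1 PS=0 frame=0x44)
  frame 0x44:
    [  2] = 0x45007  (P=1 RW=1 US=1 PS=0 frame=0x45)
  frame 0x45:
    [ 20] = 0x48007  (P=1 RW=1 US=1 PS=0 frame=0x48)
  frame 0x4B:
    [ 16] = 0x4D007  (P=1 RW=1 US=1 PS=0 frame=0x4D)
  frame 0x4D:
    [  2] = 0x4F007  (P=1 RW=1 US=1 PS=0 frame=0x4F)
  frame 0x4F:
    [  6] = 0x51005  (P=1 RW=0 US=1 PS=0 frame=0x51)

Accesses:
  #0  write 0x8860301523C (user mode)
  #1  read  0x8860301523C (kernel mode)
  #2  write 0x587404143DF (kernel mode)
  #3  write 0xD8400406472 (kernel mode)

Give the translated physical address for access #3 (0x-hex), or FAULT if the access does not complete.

Trace:
#0 VA=0x8860301523C (w,user):
  L0 @0x37[17] → 0x38007  P=1,RW=1,US=1,PS=0
  L1 @0x38[24] → 0x3A007  P=1,RW=1,US=1,PS=0
  L2 @0x3A[24] → 0x3E007  P=1,RW=1,US=1,PS=0
  L3 @0x3E[21] → 0x41007  P=1,RW=1,US=1,PS=0
  ⇒ phys 0x4123C  [4 reads]
#1 VA=0x8860301523C (r,kernel):
  TLB hit vpn=0x88603015 → PA=0x4123C
#2 VA=0x587404143DF (w,kernel):
  L0 @0x37[11] → 0x43007  P=1,RW=1,US=1,PS=0
  L1 @0x43[29] → 0x44007  P=1,RW=1,US=1,PS=0
  L2 @0x44[2] → 0x45007  P=1,RW=1,US=1,PS=0
  L3 @0x45[20] → 0x48007  P=1,RW=1,US=1,PS=0
  ⇒ phys 0x483DF  [4 reads]
#3 VA=0xD8400406472 (w,kernel):
  L0 @0x37[27] → 0x4B007  P=1,RW=1,US=1,PS=0
  L1 @0x4B[16] → 0x4D007  P=1,RW=1,US=1,PS=0
  L2 @0x4D[2] → 0x4F007  P=1,RW=1,US=1,PS=0
  L3 @0x4F[6] → 0x51005  P=1,RW=0,US=1,PS=0
  → PROTECTION_VIOLATION  (4 entries read)

Access #3 PA: FAULT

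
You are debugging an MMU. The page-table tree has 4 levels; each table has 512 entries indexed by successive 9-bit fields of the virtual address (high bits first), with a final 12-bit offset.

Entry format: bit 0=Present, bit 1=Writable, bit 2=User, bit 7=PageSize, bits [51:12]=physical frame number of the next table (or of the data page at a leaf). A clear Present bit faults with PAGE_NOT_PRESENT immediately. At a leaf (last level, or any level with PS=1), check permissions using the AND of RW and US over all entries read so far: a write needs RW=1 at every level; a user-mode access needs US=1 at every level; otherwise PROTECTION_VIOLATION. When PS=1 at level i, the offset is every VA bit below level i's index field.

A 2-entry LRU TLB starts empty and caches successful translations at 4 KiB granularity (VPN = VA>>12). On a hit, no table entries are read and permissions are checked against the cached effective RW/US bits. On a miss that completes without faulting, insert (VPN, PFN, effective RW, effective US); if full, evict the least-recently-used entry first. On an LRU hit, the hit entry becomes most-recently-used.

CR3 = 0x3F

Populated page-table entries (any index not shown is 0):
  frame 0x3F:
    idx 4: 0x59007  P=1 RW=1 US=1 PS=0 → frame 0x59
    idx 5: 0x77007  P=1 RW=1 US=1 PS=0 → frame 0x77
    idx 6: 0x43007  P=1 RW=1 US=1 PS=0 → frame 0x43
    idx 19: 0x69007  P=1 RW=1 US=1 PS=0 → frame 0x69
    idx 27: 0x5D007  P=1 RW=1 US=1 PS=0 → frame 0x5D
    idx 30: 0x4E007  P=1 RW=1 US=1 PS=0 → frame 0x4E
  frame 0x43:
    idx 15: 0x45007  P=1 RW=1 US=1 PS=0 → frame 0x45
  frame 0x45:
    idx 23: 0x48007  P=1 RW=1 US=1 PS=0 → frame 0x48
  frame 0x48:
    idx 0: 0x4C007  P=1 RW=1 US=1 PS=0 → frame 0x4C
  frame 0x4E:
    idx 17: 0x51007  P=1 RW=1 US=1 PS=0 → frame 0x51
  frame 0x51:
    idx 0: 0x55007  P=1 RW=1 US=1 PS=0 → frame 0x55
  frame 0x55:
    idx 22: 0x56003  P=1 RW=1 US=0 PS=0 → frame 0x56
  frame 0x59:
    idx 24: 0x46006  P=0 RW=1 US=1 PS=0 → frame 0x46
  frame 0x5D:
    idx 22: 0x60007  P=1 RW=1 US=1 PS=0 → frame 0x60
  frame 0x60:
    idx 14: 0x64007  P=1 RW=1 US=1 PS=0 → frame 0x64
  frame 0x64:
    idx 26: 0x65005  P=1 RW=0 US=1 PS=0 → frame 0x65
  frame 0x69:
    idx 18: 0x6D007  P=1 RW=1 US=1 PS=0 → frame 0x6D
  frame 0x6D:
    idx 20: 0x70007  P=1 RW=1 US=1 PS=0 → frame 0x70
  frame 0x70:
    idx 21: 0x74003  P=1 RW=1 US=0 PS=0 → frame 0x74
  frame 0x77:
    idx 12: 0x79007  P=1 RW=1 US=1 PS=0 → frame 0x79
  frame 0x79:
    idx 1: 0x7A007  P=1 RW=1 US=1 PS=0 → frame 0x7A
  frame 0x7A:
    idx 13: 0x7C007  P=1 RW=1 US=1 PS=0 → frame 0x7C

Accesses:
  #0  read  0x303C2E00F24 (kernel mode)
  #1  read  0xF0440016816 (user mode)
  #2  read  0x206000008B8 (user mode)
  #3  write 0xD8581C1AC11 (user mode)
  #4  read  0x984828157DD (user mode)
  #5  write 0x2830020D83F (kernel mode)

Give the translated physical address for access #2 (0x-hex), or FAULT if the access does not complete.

Trace:
#0 VA=0x303C2E00F24 (r,kernel):
  lvl0: tbl 0x3F, slot 6 ⇒ 0x43007 (P1/RW1/US1/PS0)
  lvl1: tbl 0x43, slot 15 ⇒ 0x45007 (P1/RW1/US1/PS0)
  lvl2: tbl 0x45, slot 23 ⇒ 0x48007 (P1/RW1/US1/PS0)
  lvl3: tbl 0x48, slot 0 ⇒ 0x4C007 (P1/RW1/US1/PS0)
  ⇒ phys 0x4CF24  [4 reads]
#1 VA=0xF0440016816 (r,user):
  lvl0: tbl 0x3F, slot 30 ⇒ 0x4E007 (P1/RW1/US1/PS0)
  lvl1: tbl 0x4E, slot 17 ⇒ 0x51007 (P1/RW1/US1/PS0)
  lvl2: tbl 0x51, slot 0 ⇒ 0x55007 (P1/RW1/US1/PS0)
  lvl3: tbl 0x55, slot 22 ⇒ 0x56003 (P1/RW1/US0/PS0)
  ✗ PROTECTION_VIOLATION  [4 reads]
#2 VA=0x206000008B8 (r,user):
  lvl0: tbl 0x3F, slot 4 ⇒ 0x59007 (P1/RW1/US1/PS0)
  lvl1: tbl 0x59, slot 24 ⇒ 0x46006 (P0/RW1/US1/PS0)
  ✗ PAGE_NOT_PRESENT  [2 reads]
#3 VA=0xD8581C1AC11 (w,user):
  lvl0: tbl 0x3F, slot 27 ⇒ 0x5D007 (P1/RW1/US1/PS0)
  lvl1: tbl 0x5D, slot 22 ⇒ 0x60007 (P1/RW1/US1/PS0)
  lvl2: tbl 0x60, slot 14 ⇒ 0x64007 (P1/RW1/US1/PS0)
  lvl3: tbl 0x64, slot 26 ⇒ 0x65005 (P1/RW0/US1/PS0)
  ✗ PROTECTION_VIOLATION  [4 reads]
#4 VA=0x984828157DD (r,user):
  lvl0: tbl 0x3F, slot 19 ⇒ 0x69007 (P1/RW1/US1/PS0)
  lvl1: tbl 0x69, slot 18 ⇒ 0x6D007 (P1/RW1/US1/PS0)
  lvl2: tbl 0x6D, slot 20 ⇒ 0x70007 (P1/RW1/US1/PS0)
  lvl3: tbl 0x70, slot 21 ⇒ 0x74003 (P1/RW1/US0/PS0)
  ✗ PROTECTION_VIOLATION  [4 reads]
#5 VA=0x2830020D83F (w,kernel):
  lvl0: tbl 0x3F, slot 5 ⇒ 0x77007 (P1/RW1/US1/PS0)
  lvl1: tbl 0x77, slot 12 ⇒ 0x79007 (P1/RW1/US1/PS0)
  lvl2: tbl 0x79, slot 1 ⇒ 0x7A007 (P1/RW1/US1/PS0)
  lvl3: tbl 0x7A, slot 13 ⇒ 0x7C007 (P1/RW1/US1/PS0)
  ⇒ phys 0x7C83F  [4 reads]

Access #2 PA: FAULT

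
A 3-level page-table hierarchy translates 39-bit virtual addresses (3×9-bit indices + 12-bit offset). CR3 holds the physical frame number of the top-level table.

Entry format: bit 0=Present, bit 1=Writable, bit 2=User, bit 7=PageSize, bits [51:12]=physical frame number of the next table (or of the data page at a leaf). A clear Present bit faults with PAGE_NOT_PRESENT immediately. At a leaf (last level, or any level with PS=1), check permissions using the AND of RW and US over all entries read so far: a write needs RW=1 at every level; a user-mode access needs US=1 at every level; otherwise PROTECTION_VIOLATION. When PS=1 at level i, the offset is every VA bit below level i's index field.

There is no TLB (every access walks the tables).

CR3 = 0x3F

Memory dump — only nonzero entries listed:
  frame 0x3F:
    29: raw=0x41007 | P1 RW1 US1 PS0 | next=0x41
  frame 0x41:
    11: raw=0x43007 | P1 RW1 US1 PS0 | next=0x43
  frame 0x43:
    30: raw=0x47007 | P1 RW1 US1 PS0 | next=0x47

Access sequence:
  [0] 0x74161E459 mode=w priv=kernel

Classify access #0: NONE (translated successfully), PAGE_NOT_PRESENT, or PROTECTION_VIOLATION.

Trace:
#0 VA=0x74161E459 (w,kernel):
  [0] read 0x3F idx=29: raw=0x41007 flags P=1 W=1 U=1 S=0
  [1] read 0x41 idx=11: raw=0x43007 flags P=1 W=1 U=1 S=0
  [2] read 0x43 idx=30: raw=0x47007 flags P=1 W=1 U=1 S=0
  ⇒ phys 0x47459  [3 reads]

Access #0 fault: NONE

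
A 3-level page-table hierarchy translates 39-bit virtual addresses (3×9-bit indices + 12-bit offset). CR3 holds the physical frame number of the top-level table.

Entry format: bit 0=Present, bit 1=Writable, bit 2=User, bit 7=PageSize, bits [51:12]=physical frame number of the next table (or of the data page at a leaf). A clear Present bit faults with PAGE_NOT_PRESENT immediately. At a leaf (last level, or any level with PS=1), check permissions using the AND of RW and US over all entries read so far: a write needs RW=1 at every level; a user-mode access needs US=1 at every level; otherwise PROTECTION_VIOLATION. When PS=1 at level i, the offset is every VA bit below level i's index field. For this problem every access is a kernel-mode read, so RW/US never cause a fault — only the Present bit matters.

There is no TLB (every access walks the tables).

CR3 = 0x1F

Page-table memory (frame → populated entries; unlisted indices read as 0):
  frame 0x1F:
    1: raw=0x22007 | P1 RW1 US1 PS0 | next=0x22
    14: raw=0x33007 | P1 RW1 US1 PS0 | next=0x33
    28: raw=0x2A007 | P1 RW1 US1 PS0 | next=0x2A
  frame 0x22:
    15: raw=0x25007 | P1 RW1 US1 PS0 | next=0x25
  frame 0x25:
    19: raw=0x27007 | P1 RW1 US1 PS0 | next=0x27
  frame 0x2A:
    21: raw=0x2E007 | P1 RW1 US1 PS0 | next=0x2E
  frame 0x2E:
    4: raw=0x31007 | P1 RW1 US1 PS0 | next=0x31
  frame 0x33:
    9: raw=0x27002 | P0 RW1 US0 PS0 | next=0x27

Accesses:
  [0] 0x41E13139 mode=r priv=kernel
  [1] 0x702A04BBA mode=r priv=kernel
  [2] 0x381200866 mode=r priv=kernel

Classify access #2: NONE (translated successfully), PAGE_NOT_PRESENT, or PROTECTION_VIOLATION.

Walk each access:
#0 VA=0x41E13139 (r,kernel):
  L0 @0x1F[1] → 0x22007  P=1,RW=1,US=1,PS=0
  L1 @0x22[15] → 0x25007  P=1,RW=1,US=1,PS=0
  L2 @0x25[19] → 0x27007  P=1,RW=1,US=1,PS=0
  ✓ 0x27139  — 3 lookups
#1 VA=0x702A04BBA (r,kernel):
  L0 @0x1F[28] → 0x2A007  P=1,RW=1,US=1,PS=0
  L1 @0x2A[21] → 0x2E007  P=1,RW=1,US=1,PS=0
  L2 @0x2E[4] → 0x31007  P=1,RW=1,US=1,PS=0
  ✓ 0x31BBA  — 3 lookups
#2 VA=0x381200866 (r,kernel):
  L0 @0x1F[14] → 0x33007  P=1,RW=1,US=1,PS=0
  L1 @0x33[9] → 0x27002  P=0,RW=1,US=0,PS=0
  → PAGE_NOT_PRESENT  (2 entries read)

Access #2 fault: PAGE_NOT_PRESENT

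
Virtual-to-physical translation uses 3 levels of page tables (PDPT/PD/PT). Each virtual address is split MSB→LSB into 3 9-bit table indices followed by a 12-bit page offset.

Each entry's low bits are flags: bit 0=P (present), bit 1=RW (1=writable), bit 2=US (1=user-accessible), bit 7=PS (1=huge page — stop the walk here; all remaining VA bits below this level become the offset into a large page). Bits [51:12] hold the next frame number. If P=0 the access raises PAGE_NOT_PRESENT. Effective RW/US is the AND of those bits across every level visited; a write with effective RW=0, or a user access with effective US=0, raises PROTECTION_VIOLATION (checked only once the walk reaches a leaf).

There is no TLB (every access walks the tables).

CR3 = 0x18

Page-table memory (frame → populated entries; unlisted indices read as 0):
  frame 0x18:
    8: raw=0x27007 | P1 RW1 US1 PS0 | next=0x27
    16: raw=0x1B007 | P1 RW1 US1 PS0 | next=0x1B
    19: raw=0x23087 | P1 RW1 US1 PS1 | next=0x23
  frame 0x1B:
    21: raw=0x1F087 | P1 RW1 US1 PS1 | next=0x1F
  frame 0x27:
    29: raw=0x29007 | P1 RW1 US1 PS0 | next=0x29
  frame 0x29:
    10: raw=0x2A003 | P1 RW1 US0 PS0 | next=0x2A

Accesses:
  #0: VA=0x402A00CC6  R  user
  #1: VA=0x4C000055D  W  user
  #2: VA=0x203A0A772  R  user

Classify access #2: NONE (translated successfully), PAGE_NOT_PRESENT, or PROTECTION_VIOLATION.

Trace:
#0 VA=0x402A00CC6 (r,user):
  L0 @0x18[16] → 0x1B007  P=1,RW=1,US=1,PS=0
  L1 @0x1B[21] → 0x1F087  P=1,RW=1,US=1,PS=1
  ⇒ phys 0x1FCC6 (huge @L1)  [2 reads]
#1 VA=0x4C000055D (w,user):
  L0 @0x18[19] → 0x23087  P=1,RW=1,US=1,PS=1
  ⇒ phys 0x2355D (huge @L0)  [1 reads]
#2 VA=0x203A0A772 (r,user):
  L0 @0x18[8] → 0x27007  P=1,RW=1,US=1,PS=0
  L1 @0x27[29] → 0x29007  P=1,RW=1,US=1,PS=0
  L2 @0x29[10] → 0x2A003  P=1,RW=1,US=0,PS=0
  → PROTECTION_VIOLATION  (3 entries read)

Access #2 fault: PROTECTION_VIOLATION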